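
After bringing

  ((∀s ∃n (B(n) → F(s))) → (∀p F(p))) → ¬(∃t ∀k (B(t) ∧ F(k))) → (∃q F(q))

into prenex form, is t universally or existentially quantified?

Rewrite implications/biconditionals: A → B as ¬A ∨ B.
  ¬(¬(∀s ∃n (¬B(n) ∨ F(s))) ∨ (∀p F(p))) ∨ ¬¬(∃t ∀k (B(t) ∧ F(k))) ∨ (∃q F(q))
Move each ¬ inward, flipping quantifiers it crosses:
  (∀s ∃n (¬B(n) ∨ F(s))) ∧ (∃p ¬F(p)) ∨ (∃t ∀k (B(t) ∧ F(k))) ∨ (∃q F(q))
Pull the quantifiers to the front (each side's bound variable is not free in the other side):
  ∀s ∃n ∃p ∃t ∀k ∃q ((¬B(n) ∨ F(s)) ∧ ¬F(p) ∨ B(t) ∧ F(k) ∨ F(q))
The quantifier ∃t sits under an even number of negations (counting the antecedent side of each →), so it remains existential.

existential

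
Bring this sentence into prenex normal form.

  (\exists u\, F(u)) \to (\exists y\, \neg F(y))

Rewrite implications/biconditionals: A → B as ¬A ∨ B.
  \neg (\exists u\, F(u)) \lor (\exists y\, \neg F(y))
Push ¬ through the quantifiers and connectives to reach negation normal form:
  (\forall u\, \neg F(u)) \lor (\exists y\, \neg F(y))
Finally move all quantifiers to the prefix:
  \forall u\, \exists y\, (\neg F(u) \lor \neg F(y))

\forall u\, \exists y\, (\neg F(u) \lor \neg F(y))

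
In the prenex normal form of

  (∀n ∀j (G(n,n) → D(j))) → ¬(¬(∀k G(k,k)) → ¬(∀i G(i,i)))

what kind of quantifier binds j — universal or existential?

First replace A → B with ¬A ∨ B.
  ¬(∀n ∀j (¬G(n,n) ∨ D(j))) ∨ ¬(¬¬(∀k G(k,k)) ∨ ¬(∀i G(i,i)))
Drive negations inward (¬∀x A ≡ ∃x ¬A, ¬∃x A ≡ ∀x ¬A, De Morgan for ∧/∨):
  (∃n ∃j (G(n,n) ∧ ¬D(j))) ∨ (∃k ¬G(k,k)) ∧ (∀i G(i,i))
Pull the quantifiers to the front (each side's bound variable is not free in the other side):
  ∃n ∃j ∃k ∀i (G(n,n) ∧ ¬D(j) ∨ ¬G(k,k) ∧ G(i,i))
The quantifier ∀j sits under an odd number of negations (counting the antecedent side of each →), so it flips to ∃j.

existential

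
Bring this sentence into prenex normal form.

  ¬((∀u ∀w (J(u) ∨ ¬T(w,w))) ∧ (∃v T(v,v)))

Push ¬ through the quantifiers and connectives to reach negation normal form:
  (∃u ∃w (¬J(u) ∧ T(w,w))) ∨ (∀v ¬T(v,v))
All bound variables are already distinct, so no renaming is needed.
Pull the quantifiers to the front (each side's bound variable is not free in the other side):
  ∃u ∃w ∀v (¬J(u) ∧ T(w,w) ∨ ¬T(v,v))

∃u ∃w ∀v (¬J(u) ∧ T(w,w) ∨ ¬T(v,v))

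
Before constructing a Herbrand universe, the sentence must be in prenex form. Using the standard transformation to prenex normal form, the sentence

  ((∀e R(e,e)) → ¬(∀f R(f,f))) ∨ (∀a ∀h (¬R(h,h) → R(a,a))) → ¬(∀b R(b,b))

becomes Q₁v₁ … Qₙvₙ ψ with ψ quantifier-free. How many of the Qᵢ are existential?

3

Eliminate → and ↔ using ¬ and ∨.
  ¬(¬(∀e R(e,e)) ∨ ¬(∀f R(f,f)) ∨ (∀a ∀h (¬¬R(h,h) ∨ R(a,a)))) ∨ ¬(∀b R(b,b))
Move each ¬ inward, flipping quantifiers it crosses:
  (∀e R(e,e)) ∧ (∀f R(f,f)) ∧ (∃a ∃h (¬R(h,h) ∧ ¬R(a,a))) ∨ (∃b ¬R(b,b))
All bound variables are already distinct, so no renaming is needed.
Pull the quantifiers to the front (each side's bound variable is not free in the other side):
  ∀e ∀f ∃a ∃h ∃b (R(e,e) ∧ R(f,f) ∧ ¬R(h,h) ∧ ¬R(a,a) ∨ ¬R(b,b))
The prefix is ∀e ∀f ∃a ∃h ∃b: 2 universal, 3 existential.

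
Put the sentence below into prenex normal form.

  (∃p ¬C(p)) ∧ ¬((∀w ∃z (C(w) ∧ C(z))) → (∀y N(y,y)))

Eliminate → and ↔ using ¬ and ∨.
  (∃p ¬C(p)) ∧ ¬(¬(∀w ∃z (C(w) ∧ C(z))) ∨ (∀y N(y,y)))
Push ¬ through the quantifiers and connectives to reach negation normal form:
  (∃p ¬C(p)) ∧ (∀w ∃z (C(w) ∧ C(z))) ∧ (∃y ¬N(y,y))
All bound variables are already distinct, so no renaming is needed.
Pull the quantifiers to the front (each side's bound variable is not free in the other side):
  ∃p ∀w ∃z ∃y (¬C(p) ∧ C(w) ∧ C(z) ∧ ¬N(y,y))

∃p ∀w ∃z ∃y (¬C(p) ∧ C(w) ∧ C(z) ∧ ¬N(y,y))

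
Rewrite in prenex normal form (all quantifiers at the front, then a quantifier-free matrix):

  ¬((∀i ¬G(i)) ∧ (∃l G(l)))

Push ¬ through the quantifiers and connectives to reach negation normal form:
  (∃i G(i)) ∨ (∀l ¬G(l))
Finally move all quantifiers to the prefix:
  ∃i ∀l (G(i) ∨ ¬G(l))

∃i ∀l (G(i) ∨ ¬G(l))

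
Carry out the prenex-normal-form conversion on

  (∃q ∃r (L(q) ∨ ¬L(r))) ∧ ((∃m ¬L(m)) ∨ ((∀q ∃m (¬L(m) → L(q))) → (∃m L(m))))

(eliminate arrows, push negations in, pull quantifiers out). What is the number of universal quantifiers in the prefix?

1

Rewrite implications/biconditionals: A → B as ¬A ∨ B.
  (∃q ∃r (L(q) ∨ ¬L(r))) ∧ ((∃m ¬L(m)) ∨ ¬(∀q ∃m (¬¬L(m) ∨ L(q))) ∨ (∃m L(m)))
Push ¬ through the quantifiers and connectives to reach negation normal form:
  (∃q ∃r (L(q) ∨ ¬L(r))) ∧ ((∃m ¬L(m)) ∨ (∃q ∀m (¬L(m) ∧ ¬L(q))) ∨ (∃m L(m)))
Give each quantifier a distinct variable: q↦y1, m↦w1, m↦a.
  (∃q ∃r (L(q) ∨ ¬L(r))) ∧ ((∃m ¬L(m)) ∨ (∃y1 ∀w1 (¬L(w1) ∧ ¬L(y1))) ∨ (∃a L(a)))
Extract every quantifier outward, since the variables are now distinct and don't occur free across branches:
  ∃q ∃r ∃m ∃y1 ∀w1 ∃a ((L(q) ∨ ¬L(r)) ∧ (¬L(m) ∨ ¬L(w1) ∧ ¬L(y1) ∨ L(a)))
The prefix is ∃q ∃r ∃m ∃y1 ∀w1 ∃a: 1 universal, 5 existential.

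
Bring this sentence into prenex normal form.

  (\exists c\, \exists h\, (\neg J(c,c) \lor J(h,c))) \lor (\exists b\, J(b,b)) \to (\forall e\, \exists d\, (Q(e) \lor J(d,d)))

\forall c\, \forall h\, \forall b\, \forall e\, \exists d\, (J(c,c) \land \neg J(h,c) \land \neg J(b,b) \lor Q(e) \lor J(d,d))

First replace A → B with ¬A ∨ B.
  \neg ((\exists c\, \exists h\, (\neg J(c,c) \lor J(h,c))) \lor (\exists b\, J(b,b))) \lor (\forall e\, \exists d\, (Q(e) \lor J(d,d)))
Move each ¬ inward, flipping quantifiers it crosses:
  (\forall c\, \forall h\, (J(c,c) \land \neg J(h,c))) \land (\forall b\, \neg J(b,b)) \lor (\forall e\, \exists d\, (Q(e) \lor J(d,d)))
All bound variables are already distinct, so no renaming is needed.
Finally move all quantifiers to the prefix:
  \forall c\, \forall h\, \forall b\, \forall e\, \exists d\, (J(c,c) \land \neg J(h,c) \land \neg J(b,b) \lor Q(e) \lor J(d,d))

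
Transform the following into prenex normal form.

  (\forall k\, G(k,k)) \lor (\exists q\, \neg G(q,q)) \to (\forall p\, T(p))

\exists k\, \forall q\, \forall p\, (\neg G(k,k) \land G(q,q) \lor T(p))

First replace A → B with ¬A ∨ B.
  \neg ((\forall k\, G(k,k)) \lor (\exists q\, \neg G(q,q))) \lor (\forall p\, T(p))
Drive negations inward (¬∀x A ≡ ∃x ¬A, ¬∃x A ≡ ∀x ¬A, De Morgan for ∧/∨):
  (\exists k\, \neg G(k,k)) \land (\forall q\, G(q,q)) \lor (\forall p\, T(p))
Finally move all quantifiers to the prefix:
  \exists k\, \forall q\, \forall p\, (\neg G(k,k) \land G(q,q) \lor T(p))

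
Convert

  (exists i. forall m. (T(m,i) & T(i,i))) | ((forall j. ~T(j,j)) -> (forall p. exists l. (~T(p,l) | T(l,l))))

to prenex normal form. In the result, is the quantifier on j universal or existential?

existential

Eliminate → and ↔ using ¬ and ∨.
  (exists i. forall m. (T(m,i) & T(i,i))) | ~(forall j. ~T(j,j)) | (forall p. exists l. (~T(p,l) | T(l,l)))
Drive negations inward (¬∀x A ≡ ∃x ¬A, ¬∃x A ≡ ∀x ¬A, De Morgan for ∧/∨):
  (exists i. forall m. (T(m,i) & T(i,i))) | (exists j. T(j,j)) | (forall p. exists l. (~T(p,l) | T(l,l)))
Extract every quantifier outward, since the variables are now distinct and don't occur free across branches:
  exists i. forall m. exists j. forall p. exists l. (T(m,i) & T(i,i) | T(j,j) | ~T(p,l) | T(l,l))
The quantifier forall j sits under an odd number of negations (counting the antecedent side of each →), so it flips to exists j.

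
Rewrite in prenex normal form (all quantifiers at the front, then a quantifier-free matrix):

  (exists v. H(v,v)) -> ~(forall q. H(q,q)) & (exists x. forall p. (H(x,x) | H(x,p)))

forall v. exists q. exists x. forall p. (~H(v,v) | ~H(q,q) & (H(x,x) | H(x,p)))

Rewrite implications/biconditionals: A → B as ¬A ∨ B.
  ~(exists v. H(v,v)) | ~(forall q. H(q,q)) & (exists x. forall p. (H(x,x) | H(x,p)))
Push ¬ through the quantifiers and connectives to reach negation normal form:
  (forall v. ~H(v,v)) | (exists q. ~H(q,q)) & (exists x. forall p. (H(x,x) | H(x,p)))
Extract every quantifier outward, since the variables are now distinct and don't occur free across branches:
  forall v. exists q. exists x. forall p. (~H(v,v) | ~H(q,q) & (H(x,x) | H(x,p)))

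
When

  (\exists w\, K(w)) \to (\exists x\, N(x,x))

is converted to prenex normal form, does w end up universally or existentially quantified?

Rewrite implications/biconditionals: A → B as ¬A ∨ B.
  \neg (\exists w\, K(w)) \lor (\exists x\, N(x,x))
Push ¬ through the quantifiers and connectives to reach negation normal form:
  (\forall w\, \neg K(w)) \lor (\exists x\, N(x,x))
All bound variables are already distinct, so no renaming is needed.
Extract every quantifier outward, since the variables are now distinct and don't occur free across branches:
  \forall w\, \exists x\, (\neg K(w) \lor N(x,x))
The quantifier \exists w sits under an odd number of negations (counting the antecedent side of each →), so it flips to \forall w.

universal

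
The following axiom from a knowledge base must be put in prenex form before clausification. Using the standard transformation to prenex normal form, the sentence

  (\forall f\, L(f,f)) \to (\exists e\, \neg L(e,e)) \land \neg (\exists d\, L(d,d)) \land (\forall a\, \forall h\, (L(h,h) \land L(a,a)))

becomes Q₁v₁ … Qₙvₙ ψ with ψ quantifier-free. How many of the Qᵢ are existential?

First replace A → B with ¬A ∨ B.
  \neg (\forall f\, L(f,f)) \lor (\exists e\, \neg L(e,e)) \land \neg (\exists d\, L(d,d)) \land (\forall a\, \forall h\, (L(h,h) \land L(a,a)))
Move each ¬ inward, flipping quantifiers it crosses:
  (\exists f\, \neg L(f,f)) \lor (\exists e\, \neg L(e,e)) \land (\forall d\, \neg L(d,d)) \land (\forall a\, \forall h\, (L(h,h) \land L(a,a)))
All bound variables are already distinct, so no renaming is needed.
Extract every quantifier outward, since the variables are now distinct and don't occur free across branches:
  \exists f\, \exists e\, \forall d\, \forall a\, \forall h\, (\neg L(f,f) \lor \neg L(e,e) \land \neg L(d,d) \land L(h,h) \land L(a,a))
The prefix is \exists f \exists e \forall d \forall a \forall h: 3 universal, 2 existential.

2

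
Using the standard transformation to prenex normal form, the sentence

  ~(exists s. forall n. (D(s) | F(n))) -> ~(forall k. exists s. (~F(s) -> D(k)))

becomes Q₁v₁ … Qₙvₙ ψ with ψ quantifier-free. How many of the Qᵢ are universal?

First replace A → B with ¬A ∨ B.
  ~~(exists s. forall n. (D(s) | F(n))) | ~(forall k. exists s. (~~F(s) | D(k)))
Push ¬ through the quantifiers and connectives to reach negation normal form:
  (exists s. forall n. (D(s) | F(n))) | (exists k. forall s. (~F(s) & ~D(k)))
Rename bound variables to avoid capture: s↦x1.
  (exists s. forall n. (D(s) | F(n))) | (exists k. forall x1. (~F(x1) & ~D(k)))
Finally move all quantifiers to the prefix:
  exists s. forall n. exists k. forall x1. (D(s) | F(n) | ~F(x1) & ~D(k))
The prefix is exists s forall n exists k forall x1: 2 universal, 2 existential.

2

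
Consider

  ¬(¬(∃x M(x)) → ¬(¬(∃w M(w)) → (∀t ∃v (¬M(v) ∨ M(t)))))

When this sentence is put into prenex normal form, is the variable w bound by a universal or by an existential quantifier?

existential

Eliminate → and ↔ using ¬ and ∨.
  ¬(¬¬(∃x M(x)) ∨ ¬(¬¬(∃w M(w)) ∨ (∀t ∃v (¬M(v) ∨ M(t)))))
Push ¬ through the quantifiers and connectives to reach negation normal form:
  (∀x ¬M(x)) ∧ ((∃w M(w)) ∨ (∀t ∃v (¬M(v) ∨ M(t))))
All bound variables are already distinct, so no renaming is needed.
Finally move all quantifiers to the prefix:
  ∀x ∃w ∀t ∃v (¬M(x) ∧ (M(w) ∨ ¬M(v) ∨ M(t)))
The quantifier ∃w sits under an even number of negations (counting the antecedent side of each →), so it remains existential.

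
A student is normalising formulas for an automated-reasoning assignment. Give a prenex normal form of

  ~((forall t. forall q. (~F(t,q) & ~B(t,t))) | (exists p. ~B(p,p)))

exists t. exists q. forall p. ((F(t,q) | B(t,t)) & B(p,p))

Push ¬ through the quantifiers and connectives to reach negation normal form:
  (exists t. exists q. (F(t,q) | B(t,t))) & (forall p. B(p,p))
All bound variables are already distinct, so no renaming is needed.
Finally move all quantifiers to the prefix:
  exists t. exists q. forall p. ((F(t,q) | B(t,t)) & B(p,p))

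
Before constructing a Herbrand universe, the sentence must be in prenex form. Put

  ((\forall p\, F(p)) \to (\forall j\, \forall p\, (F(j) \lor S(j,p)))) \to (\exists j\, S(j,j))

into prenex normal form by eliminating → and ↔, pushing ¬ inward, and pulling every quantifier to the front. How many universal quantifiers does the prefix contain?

1

Eliminate → and ↔ using ¬ and ∨.
  \neg (\neg (\forall p\, F(p)) \lor (\forall j\, \forall p\, (F(j) \lor S(j,p)))) \lor (\exists j\, S(j,j))
Move each ¬ inward, flipping quantifiers it crosses:
  (\forall p\, F(p)) \land (\exists j\, \exists p\, (\neg F(j) \land \neg S(j,p))) \lor (\exists j\, S(j,j))
Give each quantifier a distinct variable: p↦w, j↦r.
  (\forall p\, F(p)) \land (\exists j\, \exists w\, (\neg F(j) \land \neg S(j,w))) \lor (\exists r\, S(r,r))
Extract every quantifier outward, since the variables are now distinct and don't occur free across branches:
  \forall p\, \exists j\, \exists w\, \exists r\, (F(p) \land \neg F(j) \land \neg S(j,w) \lor S(r,r))
The prefix is \forall p \exists j \exists w \exists r: 1 universal, 3 existential.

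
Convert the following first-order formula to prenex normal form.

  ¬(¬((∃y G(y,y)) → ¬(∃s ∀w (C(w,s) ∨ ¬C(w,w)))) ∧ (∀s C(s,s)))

First replace A → B with ¬A ∨ B.
  ¬(¬(¬(∃y G(y,y)) ∨ ¬(∃s ∀w (C(w,s) ∨ ¬C(w,w)))) ∧ (∀s C(s,s)))
Move each ¬ inward, flipping quantifiers it crosses:
  (∀y ¬G(y,y)) ∨ (∀s ∃w (¬C(w,s) ∧ C(w,w))) ∨ (∃s ¬C(s,s))
Standardize variables apart so no two quantifiers bind the same name: s↦z.
  (∀y ¬G(y,y)) ∨ (∀s ∃w (¬C(w,s) ∧ C(w,w))) ∨ (∃z ¬C(z,z))
Extract every quantifier outward, since the variables are now distinct and don't occur free across branches:
  ∀y ∀s ∃w ∃z (¬G(y,y) ∨ ¬C(w,s) ∧ C(w,w) ∨ ¬C(z,z))

∀y ∀s ∃w ∃z (¬G(y,y) ∨ ¬C(w,s) ∧ C(w,w) ∨ ¬C(z,z))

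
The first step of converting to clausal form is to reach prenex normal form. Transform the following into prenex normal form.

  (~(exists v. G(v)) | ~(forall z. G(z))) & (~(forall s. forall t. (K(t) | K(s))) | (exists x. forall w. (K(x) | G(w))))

Drive negations inward (¬∀x A ≡ ∃x ¬A, ¬∃x A ≡ ∀x ¬A, De Morgan for ∧/∨):
  ((forall v. ~G(v)) | (exists z. ~G(z))) & ((exists s. exists t. (~K(t) & ~K(s))) | (exists x. forall w. (K(x) | G(w))))
All bound variables are already distinct, so no renaming is needed.
Pull the quantifiers to the front (each side's bound variable is not free in the other side):
  forall v. exists z. exists s. exists t. exists x. forall w. ((~G(v) | ~G(z)) & (~K(t) & ~K(s) | K(x) | G(w)))

forall v. exists z. exists s. exists t. exists x. forall w. ((~G(v) | ~G(z)) & (~K(t) & ~K(s) | K(x) | G(w)))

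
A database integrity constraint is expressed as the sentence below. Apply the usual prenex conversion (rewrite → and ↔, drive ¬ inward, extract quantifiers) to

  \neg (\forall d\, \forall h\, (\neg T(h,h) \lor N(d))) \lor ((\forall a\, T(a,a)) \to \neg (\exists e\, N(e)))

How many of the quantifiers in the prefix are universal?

1

Eliminate → and ↔ using ¬ and ∨.
  \neg (\forall d\, \forall h\, (\neg T(h,h) \lor N(d))) \lor \neg (\forall a\, T(a,a)) \lor \neg (\exists e\, N(e))
Push ¬ through the quantifiers and connectives to reach negation normal form:
  (\exists d\, \exists h\, (T(h,h) \land \neg N(d))) \lor (\exists a\, \neg T(a,a)) \lor (\forall e\, \neg N(e))
All bound variables are already distinct, so no renaming is needed.
Pull the quantifiers to the front (each side's bound variable is not free in the other side):
  \exists d\, \exists h\, \exists a\, \forall e\, (T(h,h) \land \neg N(d) \lor \neg T(a,a) \lor \neg N(e))
The prefix is \exists d \exists h \exists a \forall e: 1 universal, 3 existential.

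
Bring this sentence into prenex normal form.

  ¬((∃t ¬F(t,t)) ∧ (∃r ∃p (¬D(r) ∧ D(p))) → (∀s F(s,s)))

∃t ∃r ∃p ∃s (¬F(t,t) ∧ ¬D(r) ∧ D(p) ∧ ¬F(s,s))

Rewrite implications/biconditionals: A → B as ¬A ∨ B.
  ¬(¬((∃t ¬F(t,t)) ∧ (∃r ∃p (¬D(r) ∧ D(p)))) ∨ (∀s F(s,s)))
Drive negations inward (¬∀x A ≡ ∃x ¬A, ¬∃x A ≡ ∀x ¬A, De Morgan for ∧/∨):
  (∃t ¬F(t,t)) ∧ (∃r ∃p (¬D(r) ∧ D(p))) ∧ (∃s ¬F(s,s))
All bound variables are already distinct, so no renaming is needed.
Pull the quantifiers to the front (each side's bound variable is not free in the other side):
  ∃t ∃r ∃p ∃s (¬F(t,t) ∧ ¬D(r) ∧ D(p) ∧ ¬F(s,s))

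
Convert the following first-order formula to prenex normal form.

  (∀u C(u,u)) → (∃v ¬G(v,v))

First replace A → B with ¬A ∨ B.
  ¬(∀u C(u,u)) ∨ (∃v ¬G(v,v))
Move each ¬ inward, flipping quantifiers it crosses:
  (∃u ¬C(u,u)) ∨ (∃v ¬G(v,v))
Pull the quantifiers to the front (each side's bound variable is not free in the other side):
  ∃u ∃v (¬C(u,u) ∨ ¬G(v,v))

∃u ∃v (¬C(u,u) ∨ ¬G(v,v))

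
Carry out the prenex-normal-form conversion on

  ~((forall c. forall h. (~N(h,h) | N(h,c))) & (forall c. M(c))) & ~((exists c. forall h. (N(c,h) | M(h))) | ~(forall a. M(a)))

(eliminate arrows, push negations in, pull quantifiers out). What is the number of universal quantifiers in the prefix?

2

Push ¬ through the quantifiers and connectives to reach negation normal form:
  ((exists c. exists h. (N(h,h) & ~N(h,c))) | (exists c. ~M(c))) & (forall c. exists h. (~N(c,h) & ~M(h))) & (forall a. M(a))
Rename bound variables to avoid capture: c↦x1, c↦r, h↦u.
  ((exists c. exists h. (N(h,h) & ~N(h,c))) | (exists x1. ~M(x1))) & (forall r. exists u. (~N(r,u) & ~M(u))) & (forall a. M(a))
Pull the quantifiers to the front (each side's bound variable is not free in the other side):
  exists c. exists h. exists x1. forall r. exists u. forall a. ((N(h,h) & ~N(h,c) | ~M(x1)) & ~N(r,u) & ~M(u) & M(a))
The prefix is exists c exists h exists x1 forall r exists u forall a: 2 universal, 4 existential.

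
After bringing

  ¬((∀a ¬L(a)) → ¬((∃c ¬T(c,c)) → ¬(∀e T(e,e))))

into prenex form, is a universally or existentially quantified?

First replace A → B with ¬A ∨ B.
  ¬(¬(∀a ¬L(a)) ∨ ¬(¬(∃c ¬T(c,c)) ∨ ¬(∀e T(e,e))))
Drive negations inward (¬∀x A ≡ ∃x ¬A, ¬∃x A ≡ ∀x ¬A, De Morgan for ∧/∨):
  (∀a ¬L(a)) ∧ ((∀c T(c,c)) ∨ (∃e ¬T(e,e)))
All bound variables are already distinct, so no renaming is needed.
Extract every quantifier outward, since the variables are now distinct and don't occur free across branches:
  ∀a ∀c ∃e (¬L(a) ∧ (T(c,c) ∨ ¬T(e,e)))
The quantifier ∀a sits under an even number of negations (counting the antecedent side of each →), so it remains universal.

universal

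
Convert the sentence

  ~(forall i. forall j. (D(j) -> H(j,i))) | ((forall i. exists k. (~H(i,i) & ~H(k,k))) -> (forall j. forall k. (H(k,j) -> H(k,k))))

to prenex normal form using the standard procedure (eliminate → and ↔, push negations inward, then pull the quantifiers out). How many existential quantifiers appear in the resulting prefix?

Eliminate → and ↔ using ¬ and ∨.
  ~(forall i. forall j. (~D(j) | H(j,i))) | ~(forall i. exists k. (~H(i,i) & ~H(k,k))) | (forall j. forall k. (~H(k,j) | H(k,k)))
Move each ¬ inward, flipping quantifiers it crosses:
  (exists i. exists j. (D(j) & ~H(j,i))) | (exists i. forall k. (H(i,i) | H(k,k))) | (forall j. forall k. (~H(k,j) | H(k,k)))
Rename bound variables to avoid capture: i↦y, j↦a, k↦r.
  (exists i. exists j. (D(j) & ~H(j,i))) | (exists y. forall k. (H(y,y) | H(k,k))) | (forall a. forall r. (~H(r,a) | H(r,r)))
Extract every quantifier outward, since the variables are now distinct and don't occur free across branches:
  exists i. exists j. exists y. forall k. forall a. forall r. (D(j) & ~H(j,i) | H(y,y) | H(k,k) | ~H(r,a) | H(r,r))
The prefix is exists i exists j exists y forall k forall a forall r: 3 universal, 3 existential.

3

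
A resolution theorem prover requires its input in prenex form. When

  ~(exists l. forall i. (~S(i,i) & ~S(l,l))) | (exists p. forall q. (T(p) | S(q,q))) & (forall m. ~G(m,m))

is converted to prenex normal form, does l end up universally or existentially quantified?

Drive negations inward (¬∀x A ≡ ∃x ¬A, ¬∃x A ≡ ∀x ¬A, De Morgan for ∧/∨):
  (forall l. exists i. (S(i,i) | S(l,l))) | (exists p. forall q. (T(p) | S(q,q))) & (forall m. ~G(m,m))
All bound variables are already distinct, so no renaming is needed.
Pull the quantifiers to the front (each side's bound variable is not free in the other side):
  forall l. exists i. exists p. forall q. forall m. (S(i,i) | S(l,l) | (T(p) | S(q,q)) & ~G(m,m))
The quantifier exists l sits under an odd number of negations, so it flips to forall l.

universal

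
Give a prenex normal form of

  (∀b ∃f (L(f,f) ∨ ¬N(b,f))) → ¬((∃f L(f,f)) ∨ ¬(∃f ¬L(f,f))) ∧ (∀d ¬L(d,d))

Eliminate → and ↔ using ¬ and ∨.
  ¬(∀b ∃f (L(f,f) ∨ ¬N(b,f))) ∨ ¬((∃f L(f,f)) ∨ ¬(∃f ¬L(f,f))) ∧ (∀d ¬L(d,d))
Drive negations inward (¬∀x A ≡ ∃x ¬A, ¬∃x A ≡ ∀x ¬A, De Morgan for ∧/∨):
  (∃b ∀f (¬L(f,f) ∧ N(b,f))) ∨ (∀f ¬L(f,f)) ∧ (∃f ¬L(f,f)) ∧ (∀d ¬L(d,d))
Rename bound variables to avoid capture: f↦z, f↦t.
  (∃b ∀f (¬L(f,f) ∧ N(b,f))) ∨ (∀z ¬L(z,z)) ∧ (∃t ¬L(t,t)) ∧ (∀d ¬L(d,d))
Extract every quantifier outward, since the variables are now distinct and don't occur free across branches:
  ∃b ∀f ∀z ∃t ∀d (¬L(f,f) ∧ N(b,f) ∨ ¬L(z,z) ∧ ¬L(t,t) ∧ ¬L(d,d))

∃b ∀f ∀z ∃t ∀d (¬L(f,f) ∧ N(b,f) ∨ ¬L(z,z) ∧ ¬L(t,t) ∧ ¬L(d,d))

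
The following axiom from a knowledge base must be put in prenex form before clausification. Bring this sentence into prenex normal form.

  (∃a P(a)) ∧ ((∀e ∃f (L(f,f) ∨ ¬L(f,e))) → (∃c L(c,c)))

Rewrite implications/biconditionals: A → B as ¬A ∨ B.
  (∃a P(a)) ∧ (¬(∀e ∃f (L(f,f) ∨ ¬L(f,e))) ∨ (∃c L(c,c)))
Move each ¬ inward, flipping quantifiers it crosses:
  (∃a P(a)) ∧ ((∃e ∀f (¬L(f,f) ∧ L(f,e))) ∨ (∃c L(c,c)))
Pull the quantifiers to the front (each side's bound variable is not free in the other side):
  ∃a ∃e ∀f ∃c (P(a) ∧ (¬L(f,f) ∧ L(f,e) ∨ L(c,c)))

∃a ∃e ∀f ∃c (P(a) ∧ (¬L(f,f) ∧ L(f,e) ∨ L(c,c)))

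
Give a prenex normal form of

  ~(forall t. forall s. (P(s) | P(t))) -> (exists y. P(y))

Rewrite implications/biconditionals: A → B as ¬A ∨ B.
  ~~(forall t. forall s. (P(s) | P(t))) | (exists y. P(y))
Move each ¬ inward, flipping quantifiers it crosses:
  (forall t. forall s. (P(s) | P(t))) | (exists y. P(y))
All bound variables are already distinct, so no renaming is needed.
Extract every quantifier outward, since the variables are now distinct and don't occur free across branches:
  forall t. forall s. exists y. (P(s) | P(t) | P(y))

forall t. forall s. exists y. (P(s) | P(t) | P(y))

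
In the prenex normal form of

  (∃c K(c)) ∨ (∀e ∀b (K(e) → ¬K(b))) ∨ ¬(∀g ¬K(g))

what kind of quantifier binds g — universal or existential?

Rewrite implications/biconditionals: A → B as ¬A ∨ B.
  (∃c K(c)) ∨ (∀e ∀b (¬K(e) ∨ ¬K(b))) ∨ ¬(∀g ¬K(g))
Drive negations inward (¬∀x A ≡ ∃x ¬A, ¬∃x A ≡ ∀x ¬A, De Morgan for ∧/∨):
  (∃c K(c)) ∨ (∀e ∀b (¬K(e) ∨ ¬K(b))) ∨ (∃g K(g))
Extract every quantifier outward, since the variables are now distinct and don't occur free across branches:
  ∃c ∀e ∀b ∃g (K(c) ∨ ¬K(e) ∨ ¬K(b) ∨ K(g))
The quantifier ∀g sits under an odd number of negations (counting the antecedent side of each →), so it flips to ∃g.

existential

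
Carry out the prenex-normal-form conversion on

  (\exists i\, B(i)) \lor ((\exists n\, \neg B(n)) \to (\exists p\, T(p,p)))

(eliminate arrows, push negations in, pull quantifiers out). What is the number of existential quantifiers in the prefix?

First replace A → B with ¬A ∨ B.
  (\exists i\, B(i)) \lor \neg (\exists n\, \neg B(n)) \lor (\exists p\, T(p,p))
Drive negations inward (¬∀x A ≡ ∃x ¬A, ¬∃x A ≡ ∀x ¬A, De Morgan for ∧/∨):
  (\exists i\, B(i)) \lor (\forall n\, B(n)) \lor (\exists p\, T(p,p))
Pull the quantifiers to the front (each side's bound variable is not free in the other side):
  \exists i\, \forall n\, \exists p\, (B(i) \lor B(n) \lor T(p,p))
The prefix is \exists i \forall n \exists p: 1 universal, 2 existential.

2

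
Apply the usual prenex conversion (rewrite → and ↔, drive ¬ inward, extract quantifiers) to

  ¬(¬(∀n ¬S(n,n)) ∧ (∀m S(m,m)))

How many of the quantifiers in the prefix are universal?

Push ¬ through the quantifiers and connectives to reach negation normal form:
  (∀n ¬S(n,n)) ∨ (∃m ¬S(m,m))
Finally move all quantifiers to the prefix:
  ∀n ∃m (¬S(n,n) ∨ ¬S(m,m))
The prefix is ∀n ∃m: 1 universal, 1 existential.

1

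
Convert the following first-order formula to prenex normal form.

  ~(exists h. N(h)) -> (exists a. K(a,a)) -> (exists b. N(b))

Rewrite implications/biconditionals: A → B as ¬A ∨ B.
  ~~(exists h. N(h)) | ~(exists a. K(a,a)) | (exists b. N(b))
Push ¬ through the quantifiers and connectives to reach negation normal form:
  (exists h. N(h)) | (forall a. ~K(a,a)) | (exists b. N(b))
All bound variables are already distinct, so no renaming is needed.
Finally move all quantifiers to the prefix:
  exists h. forall a. exists b. (N(h) | ~K(a,a) | N(b))

exists h. forall a. exists b. (N(h) | ~K(a,a) | N(b))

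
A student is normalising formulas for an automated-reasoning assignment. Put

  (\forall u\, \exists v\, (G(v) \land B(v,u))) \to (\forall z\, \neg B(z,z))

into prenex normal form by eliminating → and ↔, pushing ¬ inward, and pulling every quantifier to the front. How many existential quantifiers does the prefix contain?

First replace A → B with ¬A ∨ B.
  \neg (\forall u\, \exists v\, (G(v) \land B(v,u))) \lor (\forall z\, \neg B(z,z))
Drive negations inward (¬∀x A ≡ ∃x ¬A, ¬∃x A ≡ ∀x ¬A, De Morgan for ∧/∨):
  (\exists u\, \forall v\, (\neg G(v) \lor \neg B(v,u))) \lor (\forall z\, \neg B(z,z))
All bound variables are already distinct, so no renaming is needed.
Finally move all quantifiers to the prefix:
  \exists u\, \forall v\, \forall z\, (\neg G(v) \lor \neg B(v,u) \lor \neg B(z,z))
The prefix is \exists u \forall v \forall z: 2 universal, 1 existential.

1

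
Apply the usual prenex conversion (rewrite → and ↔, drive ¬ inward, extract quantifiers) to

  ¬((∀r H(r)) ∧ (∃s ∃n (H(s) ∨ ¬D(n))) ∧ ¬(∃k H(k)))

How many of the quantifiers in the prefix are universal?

2

Push ¬ through the quantifiers and connectives to reach negation normal form:
  (∃r ¬H(r)) ∨ (∀s ∀n (¬H(s) ∧ D(n))) ∨ (∃k H(k))
All bound variables are already distinct, so no renaming is needed.
Pull the quantifiers to the front (each side's bound variable is not free in the other side):
  ∃r ∀s ∀n ∃k (¬H(r) ∨ ¬H(s) ∧ D(n) ∨ H(k))
The prefix is ∃r ∀s ∀n ∃k: 2 universal, 2 existential.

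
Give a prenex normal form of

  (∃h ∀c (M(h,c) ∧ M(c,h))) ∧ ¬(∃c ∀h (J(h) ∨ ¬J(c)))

Move each ¬ inward, flipping quantifiers it crosses:
  (∃h ∀c (M(h,c) ∧ M(c,h))) ∧ (∀c ∃h (¬J(h) ∧ J(c)))
Give each quantifier a distinct variable: c↦t, h↦y1.
  (∃h ∀c (M(h,c) ∧ M(c,h))) ∧ (∀t ∃y1 (¬J(y1) ∧ J(t)))
Finally move all quantifiers to the prefix:
  ∃h ∀c ∀t ∃y1 (M(h,c) ∧ M(c,h) ∧ ¬J(y1) ∧ J(t))

∃h ∀c ∀t ∃y1 (M(h,c) ∧ M(c,h) ∧ ¬J(y1) ∧ J(t))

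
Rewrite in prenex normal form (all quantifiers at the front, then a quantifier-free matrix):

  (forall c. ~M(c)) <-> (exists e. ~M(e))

Eliminate → and ↔ using ¬ and ∨; A ↔ B as (¬A ∨ B) ∧ (¬B ∨ A).
  (~(forall c. ~M(c)) | (exists e. ~M(e))) & (~(exists e. ~M(e)) | (forall c. ~M(c)))
Move each ¬ inward, flipping quantifiers it crosses:
  ((exists c. M(c)) | (exists e. ~M(e))) & ((forall e. M(e)) | (forall c. ~M(c)))
Standardize variables apart so no two quantifiers bind the same name: e↦y, c↦q.
  ((exists c. M(c)) | (exists e. ~M(e))) & ((forall y. M(y)) | (forall q. ~M(q)))
Finally move all quantifiers to the prefix:
  exists c. exists e. forall y. forall q. ((M(c) | ~M(e)) & (M(y) | ~M(q)))

exists c. exists e. forall y. forall q. ((M(c) | ~M(e)) & (M(y) | ~M(q)))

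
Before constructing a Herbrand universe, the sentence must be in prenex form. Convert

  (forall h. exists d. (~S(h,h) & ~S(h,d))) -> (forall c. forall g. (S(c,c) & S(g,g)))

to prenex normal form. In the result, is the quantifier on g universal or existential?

First replace A → B with ¬A ∨ B.
  ~(forall h. exists d. (~S(h,h) & ~S(h,d))) | (forall c. forall g. (S(c,c) & S(g,g)))
Push ¬ through the quantifiers and connectives to reach negation normal form:
  (exists h. forall d. (S(h,h) | S(h,d))) | (forall c. forall g. (S(c,c) & S(g,g)))
All bound variables are already distinct, so no renaming is needed.
Pull the quantifiers to the front (each side's bound variable is not free in the other side):
  exists h. forall d. forall c. forall g. (S(h,h) | S(h,d) | S(c,c) & S(g,g))
The quantifier forall g sits under an even number of negations (counting the antecedent side of each →), so it remains universal.

universal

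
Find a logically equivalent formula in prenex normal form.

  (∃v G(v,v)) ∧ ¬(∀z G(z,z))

∃v ∃z (G(v,v) ∧ ¬G(z,z))

Move each ¬ inward, flipping quantifiers it crosses:
  (∃v G(v,v)) ∧ (∃z ¬G(z,z))
All bound variables are already distinct, so no renaming is needed.
Extract every quantifier outward, since the variables are now distinct and don't occur free across branches:
  ∃v ∃z (G(v,v) ∧ ¬G(z,z))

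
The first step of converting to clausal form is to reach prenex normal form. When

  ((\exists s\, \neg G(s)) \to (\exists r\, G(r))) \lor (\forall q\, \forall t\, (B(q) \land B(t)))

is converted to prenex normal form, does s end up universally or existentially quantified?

universal

Eliminate → and ↔ using ¬ and ∨.
  \neg (\exists s\, \neg G(s)) \lor (\exists r\, G(r)) \lor (\forall q\, \forall t\, (B(q) \land B(t)))
Drive negations inward (¬∀x A ≡ ∃x ¬A, ¬∃x A ≡ ∀x ¬A, De Morgan for ∧/∨):
  (\forall s\, G(s)) \lor (\exists r\, G(r)) \lor (\forall q\, \forall t\, (B(q) \land B(t)))
All bound variables are already distinct, so no renaming is needed.
Extract every quantifier outward, since the variables are now distinct and don't occur free across branches:
  \forall s\, \exists r\, \forall q\, \forall t\, (G(s) \lor G(r) \lor B(q) \land B(t))
The quantifier \exists s sits under an odd number of negations (counting the antecedent side of each →), so it flips to \forall s.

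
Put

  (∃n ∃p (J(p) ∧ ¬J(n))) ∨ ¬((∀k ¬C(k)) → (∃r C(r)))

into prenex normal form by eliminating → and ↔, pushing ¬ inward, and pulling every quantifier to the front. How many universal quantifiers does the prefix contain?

2

Eliminate → and ↔ using ¬ and ∨.
  (∃n ∃p (J(p) ∧ ¬J(n))) ∨ ¬(¬(∀k ¬C(k)) ∨ (∃r C(r)))
Push ¬ through the quantifiers and connectives to reach negation normal form:
  (∃n ∃p (J(p) ∧ ¬J(n))) ∨ (∀k ¬C(k)) ∧ (∀r ¬C(r))
Pull the quantifiers to the front (each side's bound variable is not free in the other side):
  ∃n ∃p ∀k ∀r (J(p) ∧ ¬J(n) ∨ ¬C(k) ∧ ¬C(r))
The prefix is ∃n ∃p ∀k ∀r: 2 universal, 2 existential.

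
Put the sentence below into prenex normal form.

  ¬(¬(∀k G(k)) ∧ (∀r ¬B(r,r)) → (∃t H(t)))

Rewrite implications/biconditionals: A → B as ¬A ∨ B.
  ¬(¬(¬(∀k G(k)) ∧ (∀r ¬B(r,r))) ∨ (∃t H(t)))
Drive negations inward (¬∀x A ≡ ∃x ¬A, ¬∃x A ≡ ∀x ¬A, De Morgan for ∧/∨):
  (∃k ¬G(k)) ∧ (∀r ¬B(r,r)) ∧ (∀t ¬H(t))
Finally move all quantifiers to the prefix:
  ∃k ∀r ∀t (¬G(k) ∧ ¬B(r,r) ∧ ¬H(t))

∃k ∀r ∀t (¬G(k) ∧ ¬B(r,r) ∧ ¬H(t))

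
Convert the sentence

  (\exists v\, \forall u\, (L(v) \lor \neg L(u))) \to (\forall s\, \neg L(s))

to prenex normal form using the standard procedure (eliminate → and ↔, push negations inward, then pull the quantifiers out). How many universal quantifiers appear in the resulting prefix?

Rewrite implications/biconditionals: A → B as ¬A ∨ B.
  \neg (\exists v\, \forall u\, (L(v) \lor \neg L(u))) \lor (\forall s\, \neg L(s))
Push ¬ through the quantifiers and connectives to reach negation normal form:
  (\forall v\, \exists u\, (\neg L(v) \land L(u))) \lor (\forall s\, \neg L(s))
All bound variables are already distinct, so no renaming is needed.
Pull the quantifiers to the front (each side's bound variable is not free in the other side):
  \forall v\, \exists u\, \forall s\, (\neg L(v) \land L(u) \lor \neg L(s))
The prefix is \forall v \exists u \forall s: 2 universal, 1 existential.

2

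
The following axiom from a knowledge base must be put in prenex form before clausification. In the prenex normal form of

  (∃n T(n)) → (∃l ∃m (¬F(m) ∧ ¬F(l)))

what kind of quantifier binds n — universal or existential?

First replace A → B with ¬A ∨ B.
  ¬(∃n T(n)) ∨ (∃l ∃m (¬F(m) ∧ ¬F(l)))
Push ¬ through the quantifiers and connectives to reach negation normal form:
  (∀n ¬T(n)) ∨ (∃l ∃m (¬F(m) ∧ ¬F(l)))
All bound variables are already distinct, so no renaming is needed.
Finally move all quantifiers to the prefix:
  ∀n ∃l ∃m (¬T(n) ∨ ¬F(m) ∧ ¬F(l))
The quantifier ∃n sits under an odd number of negations (counting the antecedent side of each →), so it flips to ∀n.

universal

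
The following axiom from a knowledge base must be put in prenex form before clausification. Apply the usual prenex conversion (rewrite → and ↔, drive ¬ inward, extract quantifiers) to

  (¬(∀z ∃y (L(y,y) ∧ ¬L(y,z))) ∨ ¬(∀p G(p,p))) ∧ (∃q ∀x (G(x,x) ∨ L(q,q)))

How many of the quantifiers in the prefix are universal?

Push ¬ through the quantifiers and connectives to reach negation normal form:
  ((∃z ∀y (¬L(y,y) ∨ L(y,z))) ∨ (∃p ¬G(p,p))) ∧ (∃q ∀x (G(x,x) ∨ L(q,q)))
All bound variables are already distinct, so no renaming is needed.
Finally move all quantifiers to the prefix:
  ∃z ∀y ∃p ∃q ∀x ((¬L(y,y) ∨ L(y,z) ∨ ¬G(p,p)) ∧ (G(x,x) ∨ L(q,q)))
The prefix is ∃z ∀y ∃p ∃q ∀x: 2 universal, 3 existential.

2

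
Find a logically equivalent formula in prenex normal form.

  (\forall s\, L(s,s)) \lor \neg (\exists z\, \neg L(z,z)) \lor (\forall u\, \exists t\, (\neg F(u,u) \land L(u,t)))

Move each ¬ inward, flipping quantifiers it crosses:
  (\forall s\, L(s,s)) \lor (\forall z\, L(z,z)) \lor (\forall u\, \exists t\, (\neg F(u,u) \land L(u,t)))
All bound variables are already distinct, so no renaming is needed.
Extract every quantifier outward, since the variables are now distinct and don't occur free across branches:
  \forall s\, \forall z\, \forall u\, \exists t\, (L(s,s) \lor L(z,z) \lor \neg F(u,u) \land L(u,t))

\forall s\, \forall z\, \forall u\, \exists t\, (L(s,s) \lor L(z,z) \lor \neg F(u,u) \land L(u,t))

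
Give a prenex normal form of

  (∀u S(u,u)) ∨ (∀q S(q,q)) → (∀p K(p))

∃u ∃q ∀p (¬S(u,u) ∧ ¬S(q,q) ∨ K(p))

First replace A → B with ¬A ∨ B.
  ¬((∀u S(u,u)) ∨ (∀q S(q,q))) ∨ (∀p K(p))
Drive negations inward (¬∀x A ≡ ∃x ¬A, ¬∃x A ≡ ∀x ¬A, De Morgan for ∧/∨):
  (∃u ¬S(u,u)) ∧ (∃q ¬S(q,q)) ∨ (∀p K(p))
All bound variables are already distinct, so no renaming is needed.
Extract every quantifier outward, since the variables are now distinct and don't occur free across branches:
  ∃u ∃q ∀p (¬S(u,u) ∧ ¬S(q,q) ∨ K(p))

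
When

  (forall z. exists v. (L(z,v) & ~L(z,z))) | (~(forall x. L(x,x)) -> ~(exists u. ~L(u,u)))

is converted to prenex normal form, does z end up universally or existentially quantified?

universal

First replace A → B with ¬A ∨ B.
  (forall z. exists v. (L(z,v) & ~L(z,z))) | ~~(forall x. L(x,x)) | ~(exists u. ~L(u,u))
Move each ¬ inward, flipping quantifiers it crosses:
  (forall z. exists v. (L(z,v) & ~L(z,z))) | (forall x. L(x,x)) | (forall u. L(u,u))
All bound variables are already distinct, so no renaming is needed.
Finally move all quantifiers to the prefix:
  forall z. exists v. forall x. forall u. (L(z,v) & ~L(z,z) | L(x,x) | L(u,u))
The quantifier forall z sits under an even number of negations (counting the antecedent side of each →), so it remains universal.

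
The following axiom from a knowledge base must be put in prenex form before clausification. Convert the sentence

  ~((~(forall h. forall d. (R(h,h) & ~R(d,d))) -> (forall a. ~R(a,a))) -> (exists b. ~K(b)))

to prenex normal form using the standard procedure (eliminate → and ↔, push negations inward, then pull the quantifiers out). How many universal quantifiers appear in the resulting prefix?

First replace A → B with ¬A ∨ B.
  ~(~(~~(forall h. forall d. (R(h,h) & ~R(d,d))) | (forall a. ~R(a,a))) | (exists b. ~K(b)))
Move each ¬ inward, flipping quantifiers it crosses:
  ((forall h. forall d. (R(h,h) & ~R(d,d))) | (forall a. ~R(a,a))) & (forall b. K(b))
Extract every quantifier outward, since the variables are now distinct and don't occur free across branches:
  forall h. forall d. forall a. forall b. ((R(h,h) & ~R(d,d) | ~R(a,a)) & K(b))
The prefix is forall h forall d forall a forall b: 4 universal, 0 existential.

4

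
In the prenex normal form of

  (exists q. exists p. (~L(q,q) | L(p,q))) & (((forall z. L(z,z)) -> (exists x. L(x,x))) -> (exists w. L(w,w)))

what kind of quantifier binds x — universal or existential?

Rewrite implications/biconditionals: A → B as ¬A ∨ B.
  (exists q. exists p. (~L(q,q) | L(p,q))) & (~(~(forall z. L(z,z)) | (exists x. L(x,x))) | (exists w. L(w,w)))
Push ¬ through the quantifiers and connectives to reach negation normal form:
  (exists q. exists p. (~L(q,q) | L(p,q))) & ((forall z. L(z,z)) & (forall x. ~L(x,x)) | (exists w. L(w,w)))
All bound variables are already distinct, so no renaming is needed.
Extract every quantifier outward, since the variables are now distinct and don't occur free across branches:
  exists q. exists p. forall z. forall x. exists w. ((~L(q,q) | L(p,q)) & (L(z,z) & ~L(x,x) | L(w,w)))
The quantifier exists x sits under an odd number of negations (counting the antecedent side of each →), so it flips to forall x.

universal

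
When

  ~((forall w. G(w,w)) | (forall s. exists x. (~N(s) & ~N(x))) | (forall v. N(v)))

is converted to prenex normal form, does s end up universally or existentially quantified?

existential

Push ¬ through the quantifiers and connectives to reach negation normal form:
  (exists w. ~G(w,w)) & (exists s. forall x. (N(s) | N(x))) & (exists v. ~N(v))
All bound variables are already distinct, so no renaming is needed.
Extract every quantifier outward, since the variables are now distinct and don't occur free across branches:
  exists w. exists s. forall x. exists v. (~G(w,w) & (N(s) | N(x)) & ~N(v))
The quantifier forall s sits under an odd number of negations, so it flips to exists s.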